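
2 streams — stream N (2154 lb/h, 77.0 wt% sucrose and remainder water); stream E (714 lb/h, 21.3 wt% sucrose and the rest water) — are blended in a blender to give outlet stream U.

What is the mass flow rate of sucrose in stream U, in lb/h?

sucrose out = sucrose in = 2154×0.770 + 714×0.213 = 1810.7 lb/h.

1811 lb/h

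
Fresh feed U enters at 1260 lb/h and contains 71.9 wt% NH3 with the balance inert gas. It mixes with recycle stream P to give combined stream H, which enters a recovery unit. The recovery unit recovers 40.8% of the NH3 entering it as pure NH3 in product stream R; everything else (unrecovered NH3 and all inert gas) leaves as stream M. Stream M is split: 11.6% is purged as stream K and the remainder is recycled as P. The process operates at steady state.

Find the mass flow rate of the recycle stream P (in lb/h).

3693 lb/h

inert gas enters only via U and leaves only via the purge: 1260×0.281 = 0.116×(inert gas in M), and the recovery unit passes all inert gas, so inert gas in H = inert gas in M = 3052.2 lb/h.
NH3 in H: m_A = 1260×0.719 + (1−0.116)·(1−0.408)·m_A, so m_A = 905.94/0.4767 = 1900.6 lb/h.
M = (1−0.408)×1900.6 + 3052.2 = 4177.4 lb/h.
Recycle P = (1−0.116)×4177.4 = 3692.8 lb/h.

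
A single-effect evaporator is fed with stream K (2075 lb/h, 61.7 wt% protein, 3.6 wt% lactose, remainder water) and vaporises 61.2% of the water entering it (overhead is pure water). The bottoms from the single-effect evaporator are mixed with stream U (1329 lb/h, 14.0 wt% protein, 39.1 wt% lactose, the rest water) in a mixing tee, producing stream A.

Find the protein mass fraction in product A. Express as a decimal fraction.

Vapour removed = 0.612×0.347×2075 = 440.66 lb/h; concentrate = 1634.3 lb/h.
protein reaching the mixer = 1280.3 (from concentrate) + 1329×0.140 = 1466.3 lb/h.
Product flow = 1634.3 + 1329 = 2963.3 lb/h; protein fraction = 0.495.

0.495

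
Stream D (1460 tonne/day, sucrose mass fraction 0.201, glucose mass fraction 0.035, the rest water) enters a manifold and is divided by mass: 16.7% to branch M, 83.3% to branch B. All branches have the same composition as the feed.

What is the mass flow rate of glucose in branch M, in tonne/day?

Branch M total = 0.167×1460 = 243.82 tonne/day.
glucose in M = 0.035×243.82 = 8.5337 tonne/day.

8.534 tonne/day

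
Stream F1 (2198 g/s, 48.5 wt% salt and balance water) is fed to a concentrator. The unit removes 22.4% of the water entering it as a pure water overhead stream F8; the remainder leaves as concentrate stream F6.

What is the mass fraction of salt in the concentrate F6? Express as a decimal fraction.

salt is not removed: 2198×0.485 = 1066 g/s of salt enters F6.
water entering = 2198×0.515 = 1132 g/s; overhead removed = 0.224×1132 = 253.56 g/s.
Concentrate = 2198 − 253.56 = 1944.4 g/s.
Mass fraction = 1066/1944.4 = 0.548.

0.548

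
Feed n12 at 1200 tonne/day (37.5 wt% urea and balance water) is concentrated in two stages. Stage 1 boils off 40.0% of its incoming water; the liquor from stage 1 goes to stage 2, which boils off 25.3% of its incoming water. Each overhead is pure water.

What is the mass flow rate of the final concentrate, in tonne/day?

water in feed = 1200×0.625 = 750 tonne/day.
After stage 1: water left = (1−0.400)×750 = 450; stream total = 900 tonne/day.
After stage 2: water left = (1−0.253)×450 = 336.15; final concentrate = 786.15 tonne/day.

786.1 tonne/day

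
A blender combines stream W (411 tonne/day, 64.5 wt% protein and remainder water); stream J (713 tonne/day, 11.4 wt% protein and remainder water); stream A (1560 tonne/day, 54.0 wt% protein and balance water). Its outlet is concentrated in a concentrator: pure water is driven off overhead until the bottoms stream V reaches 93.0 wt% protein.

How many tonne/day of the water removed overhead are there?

1406 tonne/day

protein entering = 411×0.645 + 713×0.114 + 1560×0.540 = 1188.8 tonne/day.
All protein reports to V, so V = 1188.8/0.930 = 1278.3 tonne/day.
Total feed = 2684 tonne/day; overhead = 2684 − 1278.3 = 1405.7 tonne/day.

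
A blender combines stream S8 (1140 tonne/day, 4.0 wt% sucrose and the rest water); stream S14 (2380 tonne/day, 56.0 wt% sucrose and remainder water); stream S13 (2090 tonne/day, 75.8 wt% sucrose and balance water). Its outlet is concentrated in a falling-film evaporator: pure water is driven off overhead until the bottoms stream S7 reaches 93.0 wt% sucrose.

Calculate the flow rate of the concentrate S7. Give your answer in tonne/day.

3186 tonne/day

sucrose entering = 1140×0.040 + 2380×0.560 + 2090×0.758 = 2962.6 tonne/day.
All sucrose reports to S7, so S7 = 2962.6/0.930 = 3185.6 tonne/day.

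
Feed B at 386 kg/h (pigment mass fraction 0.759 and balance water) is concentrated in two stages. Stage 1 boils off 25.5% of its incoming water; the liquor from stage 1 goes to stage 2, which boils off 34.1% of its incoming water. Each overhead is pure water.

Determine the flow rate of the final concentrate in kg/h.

338.6 kg/h

water in feed = 386×0.241 = 93.026 kg/h.
After stage 1: water left = (1−0.255)×93.026 = 69.304; stream total = 362.28 kg/h.
After stage 2: water left = (1−0.341)×69.304 = 45.672; final concentrate = 338.65 kg/h.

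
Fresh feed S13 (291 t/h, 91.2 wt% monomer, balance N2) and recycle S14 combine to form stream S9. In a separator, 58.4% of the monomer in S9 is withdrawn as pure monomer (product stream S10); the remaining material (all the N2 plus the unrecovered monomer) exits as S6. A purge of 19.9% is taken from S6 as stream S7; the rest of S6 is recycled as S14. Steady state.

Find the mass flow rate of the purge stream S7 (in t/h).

58.56 t/h

N2 enters only via S13 and leaves only via the purge: 291×0.088 = 0.199×(N2 in S6), and the separator passes all N2, so N2 in S9 = N2 in S6 = 128.68 t/h.
monomer in S9: m_A = 291×0.912 + (1−0.199)·(1−0.584)·m_A, so m_A = 265.39/0.6668 = 398.02 t/h.
S6 = (1−0.584)×398.02 + 128.68 = 294.26 t/h.
Purge S7 = 0.199×294.26 = 58.558 t/h.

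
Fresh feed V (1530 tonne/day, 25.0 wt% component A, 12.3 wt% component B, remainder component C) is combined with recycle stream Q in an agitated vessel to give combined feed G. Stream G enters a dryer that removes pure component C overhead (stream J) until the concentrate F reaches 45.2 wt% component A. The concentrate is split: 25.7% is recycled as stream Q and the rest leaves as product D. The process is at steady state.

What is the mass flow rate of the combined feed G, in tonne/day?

1823 tonne/day

Overall component A balance (none leaves overhead): component A in fresh feed = component A in product, i.e. 1530×0.250 = (1−0.257)·F·0.452.
F = 382.5/(0.452×0.743) = 1138.9 tonne/day.
Recycle Q = 0.257×1138.9 = 292.71 tonne/day.
Combined feed G = 1530 + 292.71 = 1822.7 tonne/day.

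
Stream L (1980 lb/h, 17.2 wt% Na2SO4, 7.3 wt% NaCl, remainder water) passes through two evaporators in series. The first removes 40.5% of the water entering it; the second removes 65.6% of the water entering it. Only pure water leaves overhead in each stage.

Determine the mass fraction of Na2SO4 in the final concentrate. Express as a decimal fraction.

0.431

water in feed = 1980×0.755 = 1494.9 lb/h.
After stage 1: water left = (1−0.405)×1494.9 = 889.47; stream total = 1374.6 lb/h.
After stage 2: water left = (1−0.656)×889.47 = 305.98; final concentrate = 791.08 lb/h.
Na2SO4 fraction = 340.56/791.08 = 0.431.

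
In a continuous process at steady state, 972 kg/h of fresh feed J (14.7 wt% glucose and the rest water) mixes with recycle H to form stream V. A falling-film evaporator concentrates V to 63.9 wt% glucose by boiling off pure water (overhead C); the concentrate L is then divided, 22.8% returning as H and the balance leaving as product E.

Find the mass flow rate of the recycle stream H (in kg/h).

Overall glucose balance (none leaves overhead): glucose in fresh feed = glucose in product, i.e. 972×0.147 = (1−0.228)·L·0.639.
L = 142.88/(0.639×0.772) = 289.64 kg/h.
Recycle H = 0.228×289.64 = 66.039 kg/h.

66.04 kg/h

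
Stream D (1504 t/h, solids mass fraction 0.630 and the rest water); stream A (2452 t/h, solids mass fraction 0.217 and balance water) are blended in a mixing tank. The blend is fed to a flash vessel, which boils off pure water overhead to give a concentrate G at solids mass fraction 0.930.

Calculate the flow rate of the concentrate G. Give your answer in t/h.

1591 t/h

solids entering = 1504×0.630 + 2452×0.217 = 1479.6 t/h.
All solids reports to G, so G = 1479.6/0.930 = 1591 t/h.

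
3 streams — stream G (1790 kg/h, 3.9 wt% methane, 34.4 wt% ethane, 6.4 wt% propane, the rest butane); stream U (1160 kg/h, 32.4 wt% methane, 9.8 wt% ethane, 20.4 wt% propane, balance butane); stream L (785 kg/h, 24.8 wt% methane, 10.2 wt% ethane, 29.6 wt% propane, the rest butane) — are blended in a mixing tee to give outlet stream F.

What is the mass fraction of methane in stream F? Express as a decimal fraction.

Total flow out = 1790 + 1160 + 785 = 3735 kg/h.
methane in = 1790×0.039 + 1160×0.324 + 785×0.248 = 640.33 kg/h.
methane mass fraction in F = 640.33/3735 = 0.171.

0.171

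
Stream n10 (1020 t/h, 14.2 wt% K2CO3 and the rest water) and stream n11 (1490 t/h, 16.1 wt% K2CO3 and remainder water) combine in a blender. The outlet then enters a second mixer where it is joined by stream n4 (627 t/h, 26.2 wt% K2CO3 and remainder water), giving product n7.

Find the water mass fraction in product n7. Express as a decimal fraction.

Overall, product flow = 3137 t/h.
water in = 1020×0.858 + 1490×0.839 + 627×0.738 = 2588 t/h.
water fraction in n7 = 0.825.

0.825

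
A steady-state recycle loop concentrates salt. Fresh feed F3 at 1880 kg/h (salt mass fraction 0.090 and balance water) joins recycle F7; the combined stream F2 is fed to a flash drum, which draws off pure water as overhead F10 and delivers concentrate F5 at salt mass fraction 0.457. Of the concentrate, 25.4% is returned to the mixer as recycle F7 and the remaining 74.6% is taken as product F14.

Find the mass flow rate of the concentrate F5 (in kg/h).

496.3 kg/h

Overall salt balance (none leaves overhead): salt in fresh feed = salt in product, i.e. 1880×0.090 = (1−0.254)·F5·0.457.
F5 = 169.2/(0.457×0.746) = 496.3 kg/h.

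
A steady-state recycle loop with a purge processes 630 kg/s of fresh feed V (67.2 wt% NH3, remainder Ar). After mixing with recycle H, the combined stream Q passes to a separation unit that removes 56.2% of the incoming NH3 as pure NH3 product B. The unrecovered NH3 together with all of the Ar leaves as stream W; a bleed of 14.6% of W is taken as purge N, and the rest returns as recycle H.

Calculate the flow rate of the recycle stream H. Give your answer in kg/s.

Ar enters only via V and leaves only via the purge: 630×0.328 = 0.146×(Ar in W), and the separation unit passes all Ar, so Ar in Q = Ar in W = 1415.3 kg/s.
NH3 in Q: m_A = 630×0.672 + (1−0.146)·(1−0.562)·m_A, so m_A = 423.36/0.6259 = 676.35 kg/s.
W = (1−0.562)×676.35 + 1415.3 = 1711.6 kg/s.
Recycle H = (1−0.146)×1711.6 = 1461.7 kg/s.

1462 kg/s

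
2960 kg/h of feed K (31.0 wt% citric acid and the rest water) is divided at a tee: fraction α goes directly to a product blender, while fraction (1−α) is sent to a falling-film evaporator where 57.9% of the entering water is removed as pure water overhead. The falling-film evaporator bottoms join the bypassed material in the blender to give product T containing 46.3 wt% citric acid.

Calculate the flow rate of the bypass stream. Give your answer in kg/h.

All 2960×0.310 = 917.6 kg/h of citric acid reaches T, so T = 917.6/0.463 = 1981.9 kg/h and vapour = 978.14 kg/h.
The evaporator receives (1−α)·2960 of feed at 0.690 water and removes 0.579 of that water:
0.579×0.690×(1−α)×2960 = 978.14
(1−α) = 978.14/1182.5 = 0.8271;  α = 0.1729.
Bypass flow = 0.1729×2960 = 511.64 kg/h.

511.6 kg/h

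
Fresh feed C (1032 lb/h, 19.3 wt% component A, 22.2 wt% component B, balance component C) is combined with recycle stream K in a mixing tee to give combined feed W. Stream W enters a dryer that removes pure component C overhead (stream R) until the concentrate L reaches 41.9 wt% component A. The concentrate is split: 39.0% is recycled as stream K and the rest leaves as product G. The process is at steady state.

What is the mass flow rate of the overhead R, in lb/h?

556.6 lb/h

Overall component A balance (none leaves overhead): component A in fresh feed = component A in product, i.e. 1032×0.193 = (1−0.390)·L·0.419.
L = 199.18/(0.419×0.610) = 779.28 lb/h.
Recycle K = 0.390×779.28 = 303.92 lb/h.
Combined feed W = 1032 + 303.92 = 1335.9 lb/h.
Overhead R = W − L = 1335.9 − 779.28 = 556.64 lb/h.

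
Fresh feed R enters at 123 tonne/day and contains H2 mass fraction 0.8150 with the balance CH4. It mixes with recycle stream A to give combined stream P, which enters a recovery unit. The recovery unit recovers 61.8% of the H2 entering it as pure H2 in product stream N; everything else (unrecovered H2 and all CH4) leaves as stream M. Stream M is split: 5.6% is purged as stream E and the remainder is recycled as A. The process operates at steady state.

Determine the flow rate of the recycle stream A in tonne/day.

CH4 enters only via R and leaves only via the purge: 123×0.185 = 0.056×(CH4 in M), and the recovery unit passes all CH4, so CH4 in P = CH4 in M = 406.34 tonne/day.
H2 in P: m_A = 123×0.815 + (1−0.056)·(1−0.618)·m_A, so m_A = 100.24/0.6394 = 156.78 tonne/day.
M = (1−0.618)×156.78 + 406.34 = 466.23 tonne/day.
Recycle A = (1−0.056)×466.23 = 440.12 tonne/day.

440.1 tonne/day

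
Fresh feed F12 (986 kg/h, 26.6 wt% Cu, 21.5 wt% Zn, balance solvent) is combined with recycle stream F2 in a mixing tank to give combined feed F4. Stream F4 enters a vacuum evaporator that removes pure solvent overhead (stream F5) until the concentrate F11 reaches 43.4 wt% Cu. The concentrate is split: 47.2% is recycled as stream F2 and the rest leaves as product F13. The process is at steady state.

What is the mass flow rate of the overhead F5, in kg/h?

381.7 kg/h

Overall Cu balance (none leaves overhead): Cu in fresh feed = Cu in product, i.e. 986×0.266 = (1−0.472)·F11·0.434.
F11 = 262.28/(0.434×0.528) = 1144.6 kg/h.
Recycle F2 = 0.472×1144.6 = 540.23 kg/h.
Combined feed F4 = 986 + 540.23 = 1526.2 kg/h.
Overhead F5 = F4 − F11 = 1526.2 − 1144.6 = 381.68 kg/h.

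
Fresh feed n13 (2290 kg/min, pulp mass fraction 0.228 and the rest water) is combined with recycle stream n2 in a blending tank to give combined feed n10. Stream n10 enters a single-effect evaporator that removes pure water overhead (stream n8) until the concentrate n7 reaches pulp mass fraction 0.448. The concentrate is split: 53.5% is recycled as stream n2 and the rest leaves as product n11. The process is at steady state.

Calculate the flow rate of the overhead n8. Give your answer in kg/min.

Overall pulp balance (none leaves overhead): pulp in fresh feed = pulp in product, i.e. 2290×0.228 = (1−0.535)·n7·0.448.
n7 = 522.12/(0.448×0.465) = 2506.3 kg/min.
Recycle n2 = 0.535×2506.3 = 1340.9 kg/min.
Combined feed n10 = 2290 + 1340.9 = 3630.9 kg/min.
Overhead n8 = n10 − n7 = 3630.9 − 2506.3 = 1124.6 kg/min.

1125 kg/min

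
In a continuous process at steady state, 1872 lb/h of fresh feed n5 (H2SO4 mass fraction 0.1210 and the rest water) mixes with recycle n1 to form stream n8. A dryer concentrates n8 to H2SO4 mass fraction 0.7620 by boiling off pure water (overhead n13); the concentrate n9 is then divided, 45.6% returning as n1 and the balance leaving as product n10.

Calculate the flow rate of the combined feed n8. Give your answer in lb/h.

2121 lb/h

Overall H2SO4 balance (none leaves overhead): H2SO4 in fresh feed = H2SO4 in product, i.e. 1872×0.121 = (1−0.456)·n9·0.762.
n9 = 226.51/(0.762×0.544) = 546.43 lb/h.
Recycle n1 = 0.456×546.43 = 249.17 lb/h.
Combined feed n8 = 1872 + 249.17 = 2121.2 lb/h.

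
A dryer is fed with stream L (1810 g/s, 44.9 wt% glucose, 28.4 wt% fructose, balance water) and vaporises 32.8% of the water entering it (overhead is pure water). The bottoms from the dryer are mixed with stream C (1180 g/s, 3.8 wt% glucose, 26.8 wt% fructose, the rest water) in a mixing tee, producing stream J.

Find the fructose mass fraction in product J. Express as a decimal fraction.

0.293

Vapour removed = 0.328×0.267×1810 = 158.51 g/s; concentrate = 1651.5 g/s.
fructose reaching the mixer = 514.04 (from concentrate) + 1180×0.268 = 830.28 g/s.
Product flow = 1651.5 + 1180 = 2831.5 g/s; fructose fraction = 0.293.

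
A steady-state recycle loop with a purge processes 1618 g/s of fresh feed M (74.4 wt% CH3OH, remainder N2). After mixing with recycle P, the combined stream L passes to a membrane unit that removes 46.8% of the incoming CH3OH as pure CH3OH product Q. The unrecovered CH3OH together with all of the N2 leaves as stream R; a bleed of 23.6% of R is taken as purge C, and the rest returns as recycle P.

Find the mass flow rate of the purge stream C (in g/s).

668.8 g/s

N2 enters only via M and leaves only via the purge: 1618×0.256 = 0.236×(N2 in R), and the membrane unit passes all N2, so N2 in L = N2 in R = 1755.1 g/s.
CH3OH in L: m_A = 1618×0.744 + (1−0.236)·(1−0.468)·m_A, so m_A = 1203.8/0.5936 = 2028.1 g/s.
R = (1−0.468)×2028.1 + 1755.1 = 2834.1 g/s.
Purge C = 0.236×2834.1 = 668.84 g/s.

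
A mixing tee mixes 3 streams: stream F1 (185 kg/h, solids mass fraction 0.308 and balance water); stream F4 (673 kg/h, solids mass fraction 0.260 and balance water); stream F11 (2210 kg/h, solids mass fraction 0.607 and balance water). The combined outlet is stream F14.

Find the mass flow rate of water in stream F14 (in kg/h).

water out = water in = 185×0.692 + 673×0.740 + 2210×0.393 = 1494.6 kg/h.

1495 kg/h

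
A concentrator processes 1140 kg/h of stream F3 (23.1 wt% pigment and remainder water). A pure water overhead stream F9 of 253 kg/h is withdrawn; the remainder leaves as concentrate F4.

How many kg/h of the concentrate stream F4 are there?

Concentrate = 1140 − 253 = 887 kg/h.

887 kg/h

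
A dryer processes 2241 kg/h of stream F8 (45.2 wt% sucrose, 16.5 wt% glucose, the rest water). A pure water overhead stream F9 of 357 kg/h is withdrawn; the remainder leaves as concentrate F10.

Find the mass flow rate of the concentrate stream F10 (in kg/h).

Concentrate = 2241 − 357 = 1884 kg/h.

1884 kg/h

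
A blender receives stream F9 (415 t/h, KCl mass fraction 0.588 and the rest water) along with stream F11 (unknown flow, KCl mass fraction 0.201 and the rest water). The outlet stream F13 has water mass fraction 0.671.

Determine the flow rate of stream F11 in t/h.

Let F11 be the unknown flow. Total out = 415 + F11.
water balance: 170.98 + 0.799·F11 = 0.671·(415 + F11)
(0.799 − 0.671)·F11 = 0.671×415 − 170.98 = 107.49
F11 = 107.49 / 0.128 = 839.73 t/h

839.7 t/h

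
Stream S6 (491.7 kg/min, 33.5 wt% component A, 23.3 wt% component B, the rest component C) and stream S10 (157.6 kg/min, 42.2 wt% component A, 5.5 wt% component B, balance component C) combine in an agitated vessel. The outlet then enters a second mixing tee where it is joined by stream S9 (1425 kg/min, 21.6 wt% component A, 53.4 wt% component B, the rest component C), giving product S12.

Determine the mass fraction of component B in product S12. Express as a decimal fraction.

0.4263

Overall, product flow = 2074.3 kg/min.
component B in = 491.7×0.233 + 157.6×0.055 + 1425×0.534 = 884.18 kg/min.
component B fraction in S12 = 0.4263.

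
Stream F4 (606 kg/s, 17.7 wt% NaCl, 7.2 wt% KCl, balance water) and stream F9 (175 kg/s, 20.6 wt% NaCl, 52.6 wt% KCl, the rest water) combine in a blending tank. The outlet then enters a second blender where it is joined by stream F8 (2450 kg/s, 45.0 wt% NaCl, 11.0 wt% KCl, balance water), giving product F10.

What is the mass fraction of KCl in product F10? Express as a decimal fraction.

Overall, product flow = 3231 kg/s.
KCl in = 606×0.072 + 175×0.526 + 2450×0.110 = 405.18 kg/s.
KCl fraction in F10 = 0.125.

0.125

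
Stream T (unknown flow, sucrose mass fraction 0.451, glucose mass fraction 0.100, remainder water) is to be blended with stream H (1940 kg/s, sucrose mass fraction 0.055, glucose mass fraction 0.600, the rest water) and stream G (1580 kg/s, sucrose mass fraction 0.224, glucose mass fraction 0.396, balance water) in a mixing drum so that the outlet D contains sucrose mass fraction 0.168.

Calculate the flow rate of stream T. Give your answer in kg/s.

462 kg/s

Let T be the unknown flow. Total out = 3520 + T.
sucrose balance: 460.62 + 0.451·T = 0.168·(3520 + T)
(0.451 − 0.168)·T = 0.168×3520 − 460.62 = 130.74
T = 130.74 / 0.283 = 461.98 kg/s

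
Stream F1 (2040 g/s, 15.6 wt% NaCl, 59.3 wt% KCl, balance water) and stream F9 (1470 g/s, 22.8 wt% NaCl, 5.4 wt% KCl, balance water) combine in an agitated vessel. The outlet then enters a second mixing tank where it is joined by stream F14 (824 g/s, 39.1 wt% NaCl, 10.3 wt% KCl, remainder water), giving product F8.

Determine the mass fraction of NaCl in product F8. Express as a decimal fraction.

Overall, product flow = 4334 g/s.
NaCl in = 2040×0.156 + 1470×0.228 + 824×0.391 = 975.58 g/s.
NaCl fraction in F8 = 0.2251.

0.2251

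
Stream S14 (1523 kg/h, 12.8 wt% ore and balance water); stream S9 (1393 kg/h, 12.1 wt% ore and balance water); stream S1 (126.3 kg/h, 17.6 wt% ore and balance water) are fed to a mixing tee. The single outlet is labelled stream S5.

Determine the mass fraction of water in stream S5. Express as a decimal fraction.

0.873

Total flow out = 1523 + 1393 + 126.3 = 3042.3 kg/h.
water in = 1523×0.872 + 1393×0.879 + 126.3×0.824 = 2656.6 kg/h.
water mass fraction in S5 = 2656.6/3042.3 = 0.873.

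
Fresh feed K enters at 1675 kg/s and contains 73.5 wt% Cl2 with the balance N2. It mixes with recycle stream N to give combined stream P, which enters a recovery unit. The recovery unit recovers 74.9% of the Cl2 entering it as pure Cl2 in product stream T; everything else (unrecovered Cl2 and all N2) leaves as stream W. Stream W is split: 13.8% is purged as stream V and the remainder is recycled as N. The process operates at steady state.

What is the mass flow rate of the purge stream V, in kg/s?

498.3 kg/s

N2 enters only via K and leaves only via the purge: 1675×0.265 = 0.138×(N2 in W), and the recovery unit passes all N2, so N2 in P = N2 in W = 3216.5 kg/s.
Cl2 in P: m_A = 1675×0.735 + (1−0.138)·(1−0.749)·m_A, so m_A = 1231.1/0.7836 = 1571 kg/s.
W = (1−0.749)×1571 + 3216.5 = 3610.8 kg/s.
Purge V = 0.138×3610.8 = 498.29 kg/s.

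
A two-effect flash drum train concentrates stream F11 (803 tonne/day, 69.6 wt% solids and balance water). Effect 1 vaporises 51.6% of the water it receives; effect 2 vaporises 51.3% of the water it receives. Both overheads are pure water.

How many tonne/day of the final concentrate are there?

616.4 tonne/day

water in feed = 803×0.304 = 244.11 tonne/day.
After stage 1: water left = (1−0.516)×244.11 = 118.15; stream total = 677.04 tonne/day.
After stage 2: water left = (1−0.513)×118.15 = 57.539; final concentrate = 616.43 tonne/day.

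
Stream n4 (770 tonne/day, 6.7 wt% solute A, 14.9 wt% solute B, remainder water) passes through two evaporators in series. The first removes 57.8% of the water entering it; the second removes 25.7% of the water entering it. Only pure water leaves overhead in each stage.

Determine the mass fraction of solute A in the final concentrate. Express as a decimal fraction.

0.145

water in feed = 770×0.784 = 603.68 tonne/day.
After stage 1: water left = (1−0.578)×603.68 = 254.75; stream total = 421.07 tonne/day.
After stage 2: water left = (1−0.257)×254.75 = 189.28; final concentrate = 355.6 tonne/day.
solute A fraction = 51.59/355.6 = 0.145.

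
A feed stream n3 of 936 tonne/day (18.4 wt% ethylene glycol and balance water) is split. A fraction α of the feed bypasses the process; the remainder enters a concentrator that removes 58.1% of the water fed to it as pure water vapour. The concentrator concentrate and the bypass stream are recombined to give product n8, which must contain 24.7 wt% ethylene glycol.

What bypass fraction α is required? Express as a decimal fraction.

0.462

All 936×0.184 = 172.22 tonne/day of ethylene glycol reaches n8, so n8 = 172.22/0.247 = 697.26 tonne/day and vapour = 238.74 tonne/day.
The evaporator receives (1−α)·936 of feed at 0.816 water and removes 0.581 of that water:
0.581×0.816×(1−α)×936 = 238.74
(1−α) = 238.74/443.75 = 0.5380;  α = 0.4620.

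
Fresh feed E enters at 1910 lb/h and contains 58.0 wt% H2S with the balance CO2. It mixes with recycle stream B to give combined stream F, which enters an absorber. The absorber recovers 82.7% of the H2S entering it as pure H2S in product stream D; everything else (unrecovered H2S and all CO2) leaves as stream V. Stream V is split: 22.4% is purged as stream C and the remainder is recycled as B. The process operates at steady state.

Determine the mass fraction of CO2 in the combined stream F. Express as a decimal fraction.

CO2 enters only via E and leaves only via the purge: 1910×0.420 = 0.224×(CO2 in V), and the absorber passes all CO2, so CO2 in F = CO2 in V = 3581.2 lb/h.
H2S in F: m_A = 1910×0.580 + (1−0.224)·(1−0.827)·m_A, so m_A = 1107.8/0.8658 = 1279.6 lb/h.
F = 1279.6 + 3581.2 = 4860.8 lb/h.
CO2 fraction in F = 3581.2/4860.8 = 0.7368.

0.7368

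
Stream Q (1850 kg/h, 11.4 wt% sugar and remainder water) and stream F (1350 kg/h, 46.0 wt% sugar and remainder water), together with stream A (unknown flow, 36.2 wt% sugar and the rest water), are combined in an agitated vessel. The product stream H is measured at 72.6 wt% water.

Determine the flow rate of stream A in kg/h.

Let A be the unknown flow. Total out = 3200 + A.
water balance: 2368.1 + 0.638·A = 0.726·(3200 + A)
(0.638 − 0.726)·A = 0.726×3200 − 2368.1 = -44.9
A = -44.9 / -0.088 = 510.23 kg/h

510.2 kg/h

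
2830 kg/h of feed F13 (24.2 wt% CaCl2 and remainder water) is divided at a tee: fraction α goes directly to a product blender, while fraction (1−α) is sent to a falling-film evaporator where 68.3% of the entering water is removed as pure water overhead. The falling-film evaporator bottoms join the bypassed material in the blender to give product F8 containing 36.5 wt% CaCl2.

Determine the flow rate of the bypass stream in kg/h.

987.9 kg/h

All 2830×0.242 = 684.86 kg/h of CaCl2 reaches F8, so F8 = 684.86/0.365 = 1876.3 kg/h and vapour = 953.67 kg/h.
The evaporator receives (1−α)·2830 of feed at 0.758 water and removes 0.683 of that water:
0.683×0.758×(1−α)×2830 = 953.67
(1−α) = 953.67/1465.1 = 0.6509;  α = 0.3491.
Bypass flow = 0.3491×2830 = 987.92 kg/h.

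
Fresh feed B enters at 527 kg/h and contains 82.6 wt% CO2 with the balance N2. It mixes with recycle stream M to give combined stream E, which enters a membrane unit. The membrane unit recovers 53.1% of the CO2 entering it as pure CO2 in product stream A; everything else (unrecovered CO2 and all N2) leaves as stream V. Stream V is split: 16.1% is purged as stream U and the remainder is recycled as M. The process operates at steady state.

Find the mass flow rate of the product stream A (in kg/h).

CO2 in E: m_A = 527×0.826 + (1−0.161)·(1−0.531)·m_A, so m_A = 435.3/0.6065 = 717.72 kg/h.
Product A = 0.531×717.72 = 381.11 kg/h.

381.1 kg/h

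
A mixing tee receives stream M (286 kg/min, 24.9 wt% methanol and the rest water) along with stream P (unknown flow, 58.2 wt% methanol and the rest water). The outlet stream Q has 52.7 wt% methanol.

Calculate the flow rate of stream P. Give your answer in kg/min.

Let P be the unknown flow. Total out = 286 + P.
methanol balance: 71.214 + 0.582·P = 0.527·(286 + P)
(0.582 − 0.527)·P = 0.527×286 − 71.214 = 79.508
P = 79.508 / 0.055 = 1445.6 kg/min

1446 kg/min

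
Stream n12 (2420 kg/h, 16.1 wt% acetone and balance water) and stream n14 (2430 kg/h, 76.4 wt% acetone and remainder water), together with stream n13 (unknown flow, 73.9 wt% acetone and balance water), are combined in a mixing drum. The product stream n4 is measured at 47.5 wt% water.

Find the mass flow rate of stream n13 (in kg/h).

Let n13 be the unknown flow. Total out = 4850 + n13.
water balance: 2603.9 + 0.261·n13 = 0.475·(4850 + n13)
(0.261 − 0.475)·n13 = 0.475×4850 − 2603.9 = -300.11
n13 = -300.11 / -0.214 = 1402.4 kg/h

1402 kg/h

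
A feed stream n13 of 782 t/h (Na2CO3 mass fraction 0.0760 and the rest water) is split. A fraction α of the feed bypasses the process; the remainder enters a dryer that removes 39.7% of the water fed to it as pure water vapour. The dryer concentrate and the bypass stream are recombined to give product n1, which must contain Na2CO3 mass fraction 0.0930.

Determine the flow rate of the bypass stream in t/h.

392.3 t/h

All 782×0.076 = 59.432 t/h of Na2CO3 reaches n1, so n1 = 59.432/0.093 = 639.05 t/h and vapour = 142.95 t/h.
The evaporator receives (1−α)·782 of feed at 0.924 water and removes 0.397 of that water:
0.397×0.924×(1−α)×782 = 142.95
(1−α) = 142.95/286.86 = 0.4983;  α = 0.5017.
Bypass flow = 0.5017×782 = 392.32 t/h.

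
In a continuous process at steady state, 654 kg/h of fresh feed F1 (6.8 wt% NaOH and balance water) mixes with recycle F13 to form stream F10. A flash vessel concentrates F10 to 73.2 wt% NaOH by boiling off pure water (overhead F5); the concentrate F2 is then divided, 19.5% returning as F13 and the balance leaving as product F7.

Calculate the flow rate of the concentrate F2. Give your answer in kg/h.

Overall NaOH balance (none leaves overhead): NaOH in fresh feed = NaOH in product, i.e. 654×0.068 = (1−0.195)·F2·0.732.
F2 = 44.472/(0.732×0.805) = 75.471 kg/h.

75.47 kg/h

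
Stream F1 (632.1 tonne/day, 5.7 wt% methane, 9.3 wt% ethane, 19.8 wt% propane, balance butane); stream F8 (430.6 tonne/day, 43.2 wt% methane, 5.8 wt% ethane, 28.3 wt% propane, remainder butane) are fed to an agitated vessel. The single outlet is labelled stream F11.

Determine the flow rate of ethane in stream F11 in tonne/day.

ethane out = ethane in = 632.1×0.093 + 430.6×0.058 = 83.76 tonne/day.

83.76 tonne/day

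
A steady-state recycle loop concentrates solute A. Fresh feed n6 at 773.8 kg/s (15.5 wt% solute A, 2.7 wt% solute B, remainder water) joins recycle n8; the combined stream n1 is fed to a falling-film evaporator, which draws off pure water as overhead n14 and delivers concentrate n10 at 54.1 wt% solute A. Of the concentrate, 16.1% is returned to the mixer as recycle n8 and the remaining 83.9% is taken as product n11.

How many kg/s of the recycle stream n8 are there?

Overall solute A balance (none leaves overhead): solute A in fresh feed = solute A in product, i.e. 773.8×0.155 = (1−0.161)·n10·0.541.
n10 = 119.94/(0.541×0.839) = 264.24 kg/s.
Recycle n8 = 0.161×264.24 = 42.543 kg/s.

42.54 kg/s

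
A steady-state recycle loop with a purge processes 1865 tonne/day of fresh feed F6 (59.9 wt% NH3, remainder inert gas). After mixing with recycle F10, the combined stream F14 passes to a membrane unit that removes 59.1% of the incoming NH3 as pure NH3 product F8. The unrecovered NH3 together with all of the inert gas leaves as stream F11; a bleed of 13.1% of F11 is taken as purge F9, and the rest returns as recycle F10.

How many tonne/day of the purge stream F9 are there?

840.7 tonne/day

inert gas enters only via F6 and leaves only via the purge: 1865×0.401 = 0.131×(inert gas in F11), and the membrane unit passes all inert gas, so inert gas in F14 = inert gas in F11 = 5708.9 tonne/day.
NH3 in F14: m_A = 1865×0.599 + (1−0.131)·(1−0.591)·m_A, so m_A = 1117.1/0.6446 = 1733.1 tonne/day.
F11 = (1−0.591)×1733.1 + 5708.9 = 6417.7 tonne/day.
Purge F9 = 0.131×6417.7 = 840.72 tonne/day.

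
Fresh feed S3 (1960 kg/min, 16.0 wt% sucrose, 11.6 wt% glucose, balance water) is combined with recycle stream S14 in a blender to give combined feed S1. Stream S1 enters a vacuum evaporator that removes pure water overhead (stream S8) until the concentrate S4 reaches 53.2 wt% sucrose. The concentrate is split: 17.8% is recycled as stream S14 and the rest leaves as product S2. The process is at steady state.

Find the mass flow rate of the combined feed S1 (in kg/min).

2088 kg/min

Overall sucrose balance (none leaves overhead): sucrose in fresh feed = sucrose in product, i.e. 1960×0.160 = (1−0.178)·S4·0.532.
S4 = 313.6/(0.532×0.822) = 717.12 kg/min.
Recycle S14 = 0.178×717.12 = 127.65 kg/min.
Combined feed S1 = 1960 + 127.65 = 2087.6 kg/min.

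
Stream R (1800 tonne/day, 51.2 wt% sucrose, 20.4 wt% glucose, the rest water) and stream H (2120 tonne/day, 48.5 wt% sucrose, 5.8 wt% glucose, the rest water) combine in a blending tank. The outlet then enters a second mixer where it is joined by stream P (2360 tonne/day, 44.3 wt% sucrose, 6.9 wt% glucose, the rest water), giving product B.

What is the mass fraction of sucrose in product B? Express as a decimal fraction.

0.477

Overall, product flow = 6280 tonne/day.
sucrose in = 1800×0.512 + 2120×0.485 + 2360×0.443 = 2995.3 tonne/day.
sucrose fraction in B = 0.477.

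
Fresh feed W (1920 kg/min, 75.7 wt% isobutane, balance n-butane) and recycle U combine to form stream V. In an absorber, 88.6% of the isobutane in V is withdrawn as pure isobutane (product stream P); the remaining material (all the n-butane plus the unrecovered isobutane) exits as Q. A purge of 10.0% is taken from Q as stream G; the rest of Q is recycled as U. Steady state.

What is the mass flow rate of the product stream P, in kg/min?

isobutane in V: m_A = 1920×0.757 + (1−0.100)·(1−0.886)·m_A, so m_A = 1453.4/0.8974 = 1619.6 kg/min.
Product P = 0.886×1619.6 = 1435 kg/min.

1435 kg/min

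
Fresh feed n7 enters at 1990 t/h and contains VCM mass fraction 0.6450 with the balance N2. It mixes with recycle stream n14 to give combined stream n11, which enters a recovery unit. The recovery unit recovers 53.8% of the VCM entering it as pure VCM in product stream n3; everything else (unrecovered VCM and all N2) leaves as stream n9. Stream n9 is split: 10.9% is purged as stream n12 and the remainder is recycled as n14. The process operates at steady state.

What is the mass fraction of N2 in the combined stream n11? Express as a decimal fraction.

0.7482

N2 enters only via n7 and leaves only via the purge: 1990×0.355 = 0.109×(N2 in n9), and the recovery unit passes all N2, so N2 in n11 = N2 in n9 = 6481.2 t/h.
VCM in n11: m_A = 1990×0.645 + (1−0.109)·(1−0.538)·m_A, so m_A = 1283.5/0.5884 = 2181.6 t/h.
n11 = 2181.6 + 6481.2 = 8662.8 t/h.
N2 fraction in n11 = 6481.2/8662.8 = 0.7482.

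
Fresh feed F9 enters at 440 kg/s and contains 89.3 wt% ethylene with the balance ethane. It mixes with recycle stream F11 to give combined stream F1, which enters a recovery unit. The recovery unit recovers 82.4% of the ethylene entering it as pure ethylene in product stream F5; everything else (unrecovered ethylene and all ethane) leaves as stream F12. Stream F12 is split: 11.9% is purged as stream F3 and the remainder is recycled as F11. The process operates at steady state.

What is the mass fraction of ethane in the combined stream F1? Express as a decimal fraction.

ethane enters only via F9 and leaves only via the purge: 440×0.107 = 0.119×(ethane in F12), and the recovery unit passes all ethane, so ethane in F1 = ethane in F12 = 395.63 kg/s.
ethylene in F1: m_A = 440×0.893 + (1−0.119)·(1−0.824)·m_A, so m_A = 392.92/0.8449 = 465.02 kg/s.
F1 = 465.02 + 395.63 = 860.66 kg/s.
ethane fraction in F1 = 395.63/860.66 = 0.4597.

0.4597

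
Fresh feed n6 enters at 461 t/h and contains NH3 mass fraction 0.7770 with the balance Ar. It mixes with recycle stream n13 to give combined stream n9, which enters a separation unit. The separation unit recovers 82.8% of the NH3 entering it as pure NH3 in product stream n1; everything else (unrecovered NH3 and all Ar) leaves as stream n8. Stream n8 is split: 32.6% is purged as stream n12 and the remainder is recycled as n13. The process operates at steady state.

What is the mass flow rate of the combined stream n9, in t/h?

Ar enters only via n6 and leaves only via the purge: 461×0.223 = 0.326×(Ar in n8), and the separation unit passes all Ar, so Ar in n9 = Ar in n8 = 315.35 t/h.
NH3 in n9: m_A = 461×0.777 + (1−0.326)·(1−0.828)·m_A, so m_A = 358.2/0.8841 = 405.17 t/h.
n9 = 405.17 + 315.35 = 720.51 t/h.

720.5 t/h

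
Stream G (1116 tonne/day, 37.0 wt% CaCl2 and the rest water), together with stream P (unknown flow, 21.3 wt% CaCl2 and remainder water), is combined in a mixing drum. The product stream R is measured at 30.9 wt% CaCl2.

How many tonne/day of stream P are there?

Let P be the unknown flow. Total out = 1116 + P.
CaCl2 balance: 412.92 + 0.213·P = 0.309·(1116 + P)
(0.213 − 0.309)·P = 0.309×1116 − 412.92 = -68.076
P = -68.076 / -0.096 = 709.13 tonne/day

709.1 tonne/day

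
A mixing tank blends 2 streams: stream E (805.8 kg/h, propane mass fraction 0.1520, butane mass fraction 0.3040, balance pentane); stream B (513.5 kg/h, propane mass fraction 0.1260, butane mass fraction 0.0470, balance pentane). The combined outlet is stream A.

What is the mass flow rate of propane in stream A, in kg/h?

propane out = propane in = 805.8×0.152 + 513.5×0.126 = 187.18 kg/h.

187.2 kg/h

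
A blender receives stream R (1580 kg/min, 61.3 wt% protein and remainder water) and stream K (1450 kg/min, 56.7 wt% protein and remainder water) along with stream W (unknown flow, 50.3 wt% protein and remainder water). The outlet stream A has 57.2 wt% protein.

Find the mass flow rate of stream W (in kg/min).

Let W be the unknown flow. Total out = 3030 + W.
protein balance: 1790.7 + 0.503·W = 0.572·(3030 + W)
(0.503 − 0.572)·W = 0.572×3030 − 1790.7 = -57.53
W = -57.53 / -0.069 = 833.77 kg/min

833.8 kg/min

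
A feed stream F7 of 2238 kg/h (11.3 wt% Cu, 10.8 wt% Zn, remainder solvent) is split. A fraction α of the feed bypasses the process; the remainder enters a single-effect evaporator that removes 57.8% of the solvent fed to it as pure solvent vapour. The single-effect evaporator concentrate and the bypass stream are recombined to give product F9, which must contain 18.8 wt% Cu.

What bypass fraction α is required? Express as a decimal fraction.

All 2238×0.113 = 252.89 kg/h of Cu reaches F9, so F9 = 252.89/0.188 = 1345.2 kg/h and vapour = 892.82 kg/h.
The evaporator receives (1−α)·2238 of feed at 0.779 solvent and removes 0.578 of that solvent:
0.578×0.779×(1−α)×2238 = 892.82
(1−α) = 892.82/1007.7 = 0.8860;  α = 0.1140.

0.114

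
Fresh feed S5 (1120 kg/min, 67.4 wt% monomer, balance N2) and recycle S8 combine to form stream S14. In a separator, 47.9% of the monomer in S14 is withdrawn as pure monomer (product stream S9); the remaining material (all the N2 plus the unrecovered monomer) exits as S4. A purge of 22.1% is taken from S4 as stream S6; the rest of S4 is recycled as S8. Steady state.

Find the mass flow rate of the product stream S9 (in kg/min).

608.6 kg/min

monomer in S14: m_A = 1120×0.674 + (1−0.221)·(1−0.479)·m_A, so m_A = 754.88/0.5941 = 1270.5 kg/min.
Product S9 = 0.479×1270.5 = 608.59 kg/min.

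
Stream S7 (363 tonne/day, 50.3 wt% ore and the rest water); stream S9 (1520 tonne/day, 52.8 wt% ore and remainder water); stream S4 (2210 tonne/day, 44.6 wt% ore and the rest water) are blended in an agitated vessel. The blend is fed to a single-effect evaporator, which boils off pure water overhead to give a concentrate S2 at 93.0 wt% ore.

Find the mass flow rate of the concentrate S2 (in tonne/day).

ore entering = 363×0.503 + 1520×0.528 + 2210×0.446 = 1970.8 tonne/day.
All ore reports to S2, so S2 = 1970.8/0.930 = 2119.1 tonne/day.

2119 tonne/day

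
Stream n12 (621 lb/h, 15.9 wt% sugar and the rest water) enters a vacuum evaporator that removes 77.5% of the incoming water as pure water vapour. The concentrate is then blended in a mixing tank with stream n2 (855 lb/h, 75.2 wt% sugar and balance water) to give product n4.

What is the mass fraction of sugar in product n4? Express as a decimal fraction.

Vapour removed = 0.775×0.841×621 = 404.75 lb/h; concentrate = 216.25 lb/h.
sugar reaching the mixer = 98.739 (from concentrate) + 855×0.752 = 741.7 lb/h.
Product flow = 216.25 + 855 = 1071.2 lb/h; sugar fraction = 0.692.

0.692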